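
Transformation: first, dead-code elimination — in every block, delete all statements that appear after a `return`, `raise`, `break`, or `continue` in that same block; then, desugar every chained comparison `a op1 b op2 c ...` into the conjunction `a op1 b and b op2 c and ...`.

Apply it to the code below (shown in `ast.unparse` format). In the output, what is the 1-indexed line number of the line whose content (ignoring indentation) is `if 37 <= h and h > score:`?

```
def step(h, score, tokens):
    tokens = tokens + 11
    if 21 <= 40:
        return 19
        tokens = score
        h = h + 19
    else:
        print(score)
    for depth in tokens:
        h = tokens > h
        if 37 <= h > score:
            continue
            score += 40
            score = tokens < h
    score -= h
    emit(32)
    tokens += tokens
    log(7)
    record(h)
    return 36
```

9

Transformed code:
def step(h, score, tokens):
    tokens = tokens + 11
    if 21 <= 40:
        return 19
    else:
        print(score)
    for depth in tokens:
        h = tokens > h
        if 37 <= h and h > score:
            continue
    score -= h
    emit(32)
    tokens += tokens
    log(7)
    record(h)
    return 36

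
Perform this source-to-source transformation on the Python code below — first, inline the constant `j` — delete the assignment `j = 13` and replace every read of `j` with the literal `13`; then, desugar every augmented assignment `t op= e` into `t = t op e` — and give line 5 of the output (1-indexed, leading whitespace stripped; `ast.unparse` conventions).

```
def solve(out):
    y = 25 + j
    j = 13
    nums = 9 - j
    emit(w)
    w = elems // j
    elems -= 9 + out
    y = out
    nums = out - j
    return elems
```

w = elems // 13

Transformed code:
def solve(out):
    y = 25 + 13
    nums = 9 - 13
    emit(w)
    w = elems // 13
    elems = elems - (9 + out)
    y = out
    nums = out - 13
    return elems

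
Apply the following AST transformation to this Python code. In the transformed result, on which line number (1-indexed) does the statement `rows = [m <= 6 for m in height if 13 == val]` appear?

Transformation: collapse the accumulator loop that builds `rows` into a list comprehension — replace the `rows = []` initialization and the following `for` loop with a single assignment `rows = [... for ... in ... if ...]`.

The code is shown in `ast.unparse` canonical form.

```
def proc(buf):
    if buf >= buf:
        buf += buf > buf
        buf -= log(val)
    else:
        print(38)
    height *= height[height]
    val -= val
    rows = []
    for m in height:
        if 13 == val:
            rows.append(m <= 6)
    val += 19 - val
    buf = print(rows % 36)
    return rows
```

9

Transformed code:
def proc(buf):
    if buf >= buf:
        buf += buf > buf
        buf -= log(val)
    else:
        print(38)
    height *= height[height]
    val -= val
    rows = [m <= 6 for m in height if 13 == val]
    val += 19 - val
    buf = print(rows % 36)
    return rows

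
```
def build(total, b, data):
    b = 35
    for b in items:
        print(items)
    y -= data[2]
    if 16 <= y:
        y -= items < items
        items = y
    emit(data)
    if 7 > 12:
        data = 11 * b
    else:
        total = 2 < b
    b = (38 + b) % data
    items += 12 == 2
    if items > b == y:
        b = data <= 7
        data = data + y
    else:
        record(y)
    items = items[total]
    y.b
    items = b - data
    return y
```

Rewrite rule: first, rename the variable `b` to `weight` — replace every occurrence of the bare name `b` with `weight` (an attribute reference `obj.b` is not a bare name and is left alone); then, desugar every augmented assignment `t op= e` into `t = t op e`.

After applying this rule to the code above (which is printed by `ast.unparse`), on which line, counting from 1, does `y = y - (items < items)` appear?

Transformed code:
def build(total, weight, data):
    weight = 35
    for weight in items:
        print(items)
    y = y - data[2]
    if 16 <= y:
        y = y - (items < items)
        items = y
    emit(data)
    if 7 > 12:
        data = 11 * weight
    else:
        total = 2 < weight
    weight = (38 + weight) % data
    items = items + (12 == 2)
    if items > weight == y:
        weight = data <= 7
        data = data + y
    else:
        record(y)
    items = items[total]
    y.b
    items = weight - data
    return y

7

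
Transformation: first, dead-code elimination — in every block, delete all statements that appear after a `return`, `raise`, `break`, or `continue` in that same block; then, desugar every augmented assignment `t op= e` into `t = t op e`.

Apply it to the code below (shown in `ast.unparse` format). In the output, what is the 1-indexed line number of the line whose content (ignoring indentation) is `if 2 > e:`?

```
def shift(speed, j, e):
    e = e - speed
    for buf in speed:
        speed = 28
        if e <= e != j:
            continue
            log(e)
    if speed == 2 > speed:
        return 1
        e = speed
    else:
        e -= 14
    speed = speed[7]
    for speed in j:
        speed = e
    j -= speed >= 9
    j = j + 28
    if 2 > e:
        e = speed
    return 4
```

Transformed code:
def shift(speed, j, e):
    e = e - speed
    for buf in speed:
        speed = 28
        if e <= e != j:
            continue
    if speed == 2 > speed:
        return 1
    else:
        e = e - 14
    speed = speed[7]
    for speed in j:
        speed = e
    j = j - (speed >= 9)
    j = j + 28
    if 2 > e:
        e = speed
    return 4

16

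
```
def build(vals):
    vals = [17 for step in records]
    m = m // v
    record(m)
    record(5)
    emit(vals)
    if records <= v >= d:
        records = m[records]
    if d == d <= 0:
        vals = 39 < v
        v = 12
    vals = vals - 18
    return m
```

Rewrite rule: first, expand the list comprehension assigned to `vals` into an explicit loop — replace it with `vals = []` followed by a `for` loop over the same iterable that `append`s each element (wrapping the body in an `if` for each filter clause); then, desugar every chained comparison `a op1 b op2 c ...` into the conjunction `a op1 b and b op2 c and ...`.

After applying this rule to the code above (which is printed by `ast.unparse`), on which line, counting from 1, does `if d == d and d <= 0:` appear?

11

Transformed code:
def build(vals):
    vals = []
    for step in records:
        vals.append(17)
    m = m // v
    record(m)
    record(5)
    emit(vals)
    if records <= v and v >= d:
        records = m[records]
    if d == d and d <= 0:
        vals = 39 < v
        v = 12
    vals = vals - 18
    return m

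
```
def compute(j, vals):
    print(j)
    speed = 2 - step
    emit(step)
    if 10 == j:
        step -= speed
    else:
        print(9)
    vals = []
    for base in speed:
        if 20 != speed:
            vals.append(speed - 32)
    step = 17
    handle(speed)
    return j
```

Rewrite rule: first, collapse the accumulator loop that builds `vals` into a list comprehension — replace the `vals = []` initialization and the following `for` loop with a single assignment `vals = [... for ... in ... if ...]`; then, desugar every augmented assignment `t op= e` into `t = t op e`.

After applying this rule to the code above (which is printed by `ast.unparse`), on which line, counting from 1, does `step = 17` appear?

10

Transformed code:
def compute(j, vals):
    print(j)
    speed = 2 - step
    emit(step)
    if 10 == j:
        step = step - speed
    else:
        print(9)
    vals = [speed - 32 for base in speed if 20 != speed]
    step = 17
    handle(speed)
    return j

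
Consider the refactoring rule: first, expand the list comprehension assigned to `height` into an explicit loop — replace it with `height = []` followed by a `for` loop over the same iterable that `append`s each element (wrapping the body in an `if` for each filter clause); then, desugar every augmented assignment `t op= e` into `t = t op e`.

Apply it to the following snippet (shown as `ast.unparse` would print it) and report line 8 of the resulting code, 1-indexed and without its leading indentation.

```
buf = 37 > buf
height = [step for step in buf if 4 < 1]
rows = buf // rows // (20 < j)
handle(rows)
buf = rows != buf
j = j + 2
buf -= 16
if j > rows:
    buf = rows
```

buf = rows != buf

Transformed code:
buf = 37 > buf
height = []
for step in buf:
    if 4 < 1:
        height.append(step)
rows = buf // rows // (20 < j)
handle(rows)
buf = rows != buf
j = j + 2
buf = buf - 16
if j > rows:
    buf = rows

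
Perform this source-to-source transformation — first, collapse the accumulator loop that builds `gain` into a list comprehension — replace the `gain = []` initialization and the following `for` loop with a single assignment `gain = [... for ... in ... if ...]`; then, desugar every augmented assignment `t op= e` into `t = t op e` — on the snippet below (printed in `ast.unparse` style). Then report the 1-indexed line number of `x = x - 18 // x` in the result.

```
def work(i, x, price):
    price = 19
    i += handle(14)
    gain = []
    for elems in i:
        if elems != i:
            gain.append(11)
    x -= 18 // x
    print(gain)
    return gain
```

Transformed code:
def work(i, x, price):
    price = 19
    i = i + handle(14)
    gain = [11 for elems in i if elems != i]
    x = x - 18 // x
    print(gain)
    return gain

5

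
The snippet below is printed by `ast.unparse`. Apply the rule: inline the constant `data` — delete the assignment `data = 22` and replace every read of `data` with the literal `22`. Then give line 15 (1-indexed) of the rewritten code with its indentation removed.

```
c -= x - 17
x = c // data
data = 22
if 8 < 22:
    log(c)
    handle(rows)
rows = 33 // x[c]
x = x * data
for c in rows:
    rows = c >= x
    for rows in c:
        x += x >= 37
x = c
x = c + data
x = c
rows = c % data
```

Transformed code:
c -= x - 17
x = c // 22
if 8 < 22:
    log(c)
    handle(rows)
rows = 33 // x[c]
x = x * 22
for c in rows:
    rows = c >= x
    for rows in c:
        x += x >= 37
x = c
x = c + 22
x = c
rows = c % 22

rows = c % 22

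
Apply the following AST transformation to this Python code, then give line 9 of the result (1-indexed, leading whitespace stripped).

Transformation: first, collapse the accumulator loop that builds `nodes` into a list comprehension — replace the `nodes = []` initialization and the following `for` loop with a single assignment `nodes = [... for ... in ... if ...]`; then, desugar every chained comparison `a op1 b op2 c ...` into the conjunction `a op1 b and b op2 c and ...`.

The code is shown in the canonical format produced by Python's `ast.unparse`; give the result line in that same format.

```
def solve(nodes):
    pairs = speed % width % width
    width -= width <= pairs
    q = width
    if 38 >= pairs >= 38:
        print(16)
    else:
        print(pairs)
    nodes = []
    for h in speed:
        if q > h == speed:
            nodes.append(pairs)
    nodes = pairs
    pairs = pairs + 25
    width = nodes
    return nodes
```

Transformed code:
def solve(nodes):
    pairs = speed % width % width
    width -= width <= pairs
    q = width
    if 38 >= pairs and pairs >= 38:
        print(16)
    else:
        print(pairs)
    nodes = [pairs for h in speed if q > h and h == speed]
    nodes = pairs
    pairs = pairs + 25
    width = nodes
    return nodes

nodes = [pairs for h in speed if q > h and h == speed]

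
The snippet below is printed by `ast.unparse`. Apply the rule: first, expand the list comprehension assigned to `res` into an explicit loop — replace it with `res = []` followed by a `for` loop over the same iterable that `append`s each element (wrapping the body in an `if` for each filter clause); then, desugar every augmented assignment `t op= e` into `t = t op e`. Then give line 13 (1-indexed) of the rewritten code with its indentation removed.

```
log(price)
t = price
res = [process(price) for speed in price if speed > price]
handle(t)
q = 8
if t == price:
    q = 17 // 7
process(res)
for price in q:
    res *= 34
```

Transformed code:
log(price)
t = price
res = []
for speed in price:
    if speed > price:
        res.append(process(price))
handle(t)
q = 8
if t == price:
    q = 17 // 7
process(res)
for price in q:
    res = res * 34

res = res * 34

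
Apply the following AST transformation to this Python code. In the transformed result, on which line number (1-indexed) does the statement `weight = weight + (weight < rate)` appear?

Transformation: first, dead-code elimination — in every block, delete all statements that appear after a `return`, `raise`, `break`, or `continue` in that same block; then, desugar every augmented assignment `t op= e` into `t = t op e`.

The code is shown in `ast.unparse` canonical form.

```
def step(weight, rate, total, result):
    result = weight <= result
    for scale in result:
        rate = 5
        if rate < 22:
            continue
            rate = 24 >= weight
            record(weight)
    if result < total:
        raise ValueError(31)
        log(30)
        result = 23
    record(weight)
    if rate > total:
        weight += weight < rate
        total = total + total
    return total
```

11

Transformed code:
def step(weight, rate, total, result):
    result = weight <= result
    for scale in result:
        rate = 5
        if rate < 22:
            continue
    if result < total:
        raise ValueError(31)
    record(weight)
    if rate > total:
        weight = weight + (weight < rate)
        total = total + total
    return total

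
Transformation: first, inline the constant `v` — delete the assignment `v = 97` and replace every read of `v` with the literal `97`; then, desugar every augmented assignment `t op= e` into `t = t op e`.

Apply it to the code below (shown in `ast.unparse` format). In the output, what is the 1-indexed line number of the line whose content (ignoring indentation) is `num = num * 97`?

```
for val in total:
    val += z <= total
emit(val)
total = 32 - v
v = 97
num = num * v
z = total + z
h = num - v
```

Transformed code:
for val in total:
    val = val + (z <= total)
emit(val)
total = 32 - 97
num = num * 97
z = total + z
h = num - 97

5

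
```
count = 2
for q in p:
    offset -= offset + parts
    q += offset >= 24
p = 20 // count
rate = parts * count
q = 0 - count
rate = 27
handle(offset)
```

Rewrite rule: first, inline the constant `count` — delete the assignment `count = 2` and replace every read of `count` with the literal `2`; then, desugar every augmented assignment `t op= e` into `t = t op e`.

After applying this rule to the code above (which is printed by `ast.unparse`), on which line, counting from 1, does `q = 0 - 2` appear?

Transformed code:
for q in p:
    offset = offset - (offset + parts)
    q = q + (offset >= 24)
p = 20 // 2
rate = parts * 2
q = 0 - 2
rate = 27
handle(offset)

6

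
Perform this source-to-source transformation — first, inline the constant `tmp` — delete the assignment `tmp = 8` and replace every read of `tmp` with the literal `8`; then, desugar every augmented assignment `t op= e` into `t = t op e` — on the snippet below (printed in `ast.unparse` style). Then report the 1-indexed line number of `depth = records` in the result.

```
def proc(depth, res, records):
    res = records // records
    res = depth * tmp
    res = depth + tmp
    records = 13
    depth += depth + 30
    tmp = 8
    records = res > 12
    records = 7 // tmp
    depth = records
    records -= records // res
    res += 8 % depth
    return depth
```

9

Transformed code:
def proc(depth, res, records):
    res = records // records
    res = depth * 8
    res = depth + 8
    records = 13
    depth = depth + (depth + 30)
    records = res > 12
    records = 7 // 8
    depth = records
    records = records - records // res
    res = res + 8 % depth
    return depth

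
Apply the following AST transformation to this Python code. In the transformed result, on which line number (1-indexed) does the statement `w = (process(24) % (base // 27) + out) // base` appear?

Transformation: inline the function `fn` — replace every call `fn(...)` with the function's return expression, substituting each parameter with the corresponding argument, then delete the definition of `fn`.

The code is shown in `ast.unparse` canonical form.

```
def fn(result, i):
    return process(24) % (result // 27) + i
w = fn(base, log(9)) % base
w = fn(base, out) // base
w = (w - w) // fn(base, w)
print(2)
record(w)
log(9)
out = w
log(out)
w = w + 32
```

Transformed code:
w = (process(24) % (base // 27) + log(9)) % base
w = (process(24) % (base // 27) + out) // base
w = (w - w) // (process(24) % (base // 27) + w)
print(2)
record(w)
log(9)
out = w
log(out)
w = w + 32

2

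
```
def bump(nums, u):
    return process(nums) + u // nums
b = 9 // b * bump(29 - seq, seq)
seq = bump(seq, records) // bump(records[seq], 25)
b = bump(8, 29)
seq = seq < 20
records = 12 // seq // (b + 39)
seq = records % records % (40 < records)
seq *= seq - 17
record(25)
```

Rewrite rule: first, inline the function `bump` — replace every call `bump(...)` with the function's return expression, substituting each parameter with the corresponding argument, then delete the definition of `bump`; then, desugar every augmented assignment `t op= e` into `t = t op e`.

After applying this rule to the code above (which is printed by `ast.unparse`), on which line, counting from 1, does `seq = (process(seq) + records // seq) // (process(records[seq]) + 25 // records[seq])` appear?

2

Transformed code:
b = 9 // b * (process(29 - seq) + seq // (29 - seq))
seq = (process(seq) + records // seq) // (process(records[seq]) + 25 // records[seq])
b = process(8) + 29 // 8
seq = seq < 20
records = 12 // seq // (b + 39)
seq = records % records % (40 < records)
seq = seq * (seq - 17)
record(25)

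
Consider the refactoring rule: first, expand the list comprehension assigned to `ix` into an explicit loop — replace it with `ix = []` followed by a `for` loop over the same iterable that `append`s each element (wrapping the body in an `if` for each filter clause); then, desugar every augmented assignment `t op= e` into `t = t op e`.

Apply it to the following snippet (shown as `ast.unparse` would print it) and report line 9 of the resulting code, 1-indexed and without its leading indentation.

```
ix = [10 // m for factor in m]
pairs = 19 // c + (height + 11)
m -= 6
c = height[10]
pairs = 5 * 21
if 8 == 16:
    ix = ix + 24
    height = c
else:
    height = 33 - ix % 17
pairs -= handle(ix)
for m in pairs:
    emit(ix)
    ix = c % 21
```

Transformed code:
ix = []
for factor in m:
    ix.append(10 // m)
pairs = 19 // c + (height + 11)
m = m - 6
c = height[10]
pairs = 5 * 21
if 8 == 16:
    ix = ix + 24
    height = c
else:
    height = 33 - ix % 17
pairs = pairs - handle(ix)
for m in pairs:
    emit(ix)
    ix = c % 21

ix = ix + 24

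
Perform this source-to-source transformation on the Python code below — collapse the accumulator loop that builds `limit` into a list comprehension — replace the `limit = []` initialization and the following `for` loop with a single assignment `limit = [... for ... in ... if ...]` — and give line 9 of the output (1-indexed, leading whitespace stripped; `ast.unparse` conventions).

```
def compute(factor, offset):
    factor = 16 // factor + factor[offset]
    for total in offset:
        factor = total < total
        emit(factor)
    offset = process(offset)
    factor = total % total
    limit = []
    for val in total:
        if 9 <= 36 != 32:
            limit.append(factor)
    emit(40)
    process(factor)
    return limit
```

emit(40)

Transformed code:
def compute(factor, offset):
    factor = 16 // factor + factor[offset]
    for total in offset:
        factor = total < total
        emit(factor)
    offset = process(offset)
    factor = total % total
    limit = [factor for val in total if 9 <= 36 != 32]
    emit(40)
    process(factor)
    return limit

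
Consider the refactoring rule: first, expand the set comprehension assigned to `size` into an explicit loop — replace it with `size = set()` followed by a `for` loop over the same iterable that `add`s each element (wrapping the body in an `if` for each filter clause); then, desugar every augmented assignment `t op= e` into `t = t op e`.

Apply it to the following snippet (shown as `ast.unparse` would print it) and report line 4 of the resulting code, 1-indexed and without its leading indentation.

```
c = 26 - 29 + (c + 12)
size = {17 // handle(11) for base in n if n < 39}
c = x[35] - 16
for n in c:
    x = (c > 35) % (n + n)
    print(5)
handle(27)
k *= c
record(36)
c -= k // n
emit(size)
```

Transformed code:
c = 26 - 29 + (c + 12)
size = set()
for base in n:
    if n < 39:
        size.add(17 // handle(11))
c = x[35] - 16
for n in c:
    x = (c > 35) % (n + n)
    print(5)
handle(27)
k = k * c
record(36)
c = c - k // n
emit(size)

if n < 39:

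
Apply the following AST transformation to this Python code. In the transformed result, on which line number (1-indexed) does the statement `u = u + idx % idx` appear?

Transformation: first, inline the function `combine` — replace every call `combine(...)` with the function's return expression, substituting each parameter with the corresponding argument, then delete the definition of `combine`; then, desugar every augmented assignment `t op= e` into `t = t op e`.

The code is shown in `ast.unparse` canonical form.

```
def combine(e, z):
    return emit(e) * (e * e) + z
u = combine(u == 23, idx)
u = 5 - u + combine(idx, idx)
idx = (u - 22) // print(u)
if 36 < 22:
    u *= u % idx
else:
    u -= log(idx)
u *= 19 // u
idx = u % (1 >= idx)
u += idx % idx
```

Transformed code:
u = emit(u == 23) * ((u == 23) * (u == 23)) + idx
u = 5 - u + (emit(idx) * (idx * idx) + idx)
idx = (u - 22) // print(u)
if 36 < 22:
    u = u * (u % idx)
else:
    u = u - log(idx)
u = u * (19 // u)
idx = u % (1 >= idx)
u = u + idx % idx

10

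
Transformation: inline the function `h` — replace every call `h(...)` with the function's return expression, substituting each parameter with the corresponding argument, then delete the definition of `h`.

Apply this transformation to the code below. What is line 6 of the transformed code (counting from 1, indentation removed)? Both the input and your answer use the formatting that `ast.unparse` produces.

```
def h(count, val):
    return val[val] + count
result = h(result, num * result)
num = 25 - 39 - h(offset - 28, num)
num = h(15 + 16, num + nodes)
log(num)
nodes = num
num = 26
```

Transformed code:
result = (num * result)[num * result] + result
num = 25 - 39 - (num[num] + (offset - 28))
num = (num + nodes)[num + nodes] + (15 + 16)
log(num)
nodes = num
num = 26

num = 26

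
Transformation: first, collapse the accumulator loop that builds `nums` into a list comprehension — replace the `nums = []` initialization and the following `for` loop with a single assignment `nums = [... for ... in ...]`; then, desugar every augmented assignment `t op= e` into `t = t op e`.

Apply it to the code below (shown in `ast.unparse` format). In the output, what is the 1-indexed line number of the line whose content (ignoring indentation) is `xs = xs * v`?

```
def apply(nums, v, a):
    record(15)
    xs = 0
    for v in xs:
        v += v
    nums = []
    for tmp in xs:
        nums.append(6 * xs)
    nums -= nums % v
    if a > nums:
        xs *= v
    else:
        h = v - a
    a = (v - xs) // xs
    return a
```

9

Transformed code:
def apply(nums, v, a):
    record(15)
    xs = 0
    for v in xs:
        v = v + v
    nums = [6 * xs for tmp in xs]
    nums = nums - nums % v
    if a > nums:
        xs = xs * v
    else:
        h = v - a
    a = (v - xs) // xs
    return a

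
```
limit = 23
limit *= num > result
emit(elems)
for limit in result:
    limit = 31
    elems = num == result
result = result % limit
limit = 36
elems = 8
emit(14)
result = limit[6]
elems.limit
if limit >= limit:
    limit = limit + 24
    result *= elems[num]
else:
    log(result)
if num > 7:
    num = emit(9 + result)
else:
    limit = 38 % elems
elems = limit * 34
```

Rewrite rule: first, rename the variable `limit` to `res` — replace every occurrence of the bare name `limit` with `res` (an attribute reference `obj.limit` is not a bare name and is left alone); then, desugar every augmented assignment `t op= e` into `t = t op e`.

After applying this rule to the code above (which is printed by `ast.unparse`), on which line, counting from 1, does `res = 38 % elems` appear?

Transformed code:
res = 23
res = res * (num > result)
emit(elems)
for res in result:
    res = 31
    elems = num == result
result = result % res
res = 36
elems = 8
emit(14)
result = res[6]
elems.limit
if res >= res:
    res = res + 24
    result = result * elems[num]
else:
    log(result)
if num > 7:
    num = emit(9 + result)
else:
    res = 38 % elems
elems = res * 34

21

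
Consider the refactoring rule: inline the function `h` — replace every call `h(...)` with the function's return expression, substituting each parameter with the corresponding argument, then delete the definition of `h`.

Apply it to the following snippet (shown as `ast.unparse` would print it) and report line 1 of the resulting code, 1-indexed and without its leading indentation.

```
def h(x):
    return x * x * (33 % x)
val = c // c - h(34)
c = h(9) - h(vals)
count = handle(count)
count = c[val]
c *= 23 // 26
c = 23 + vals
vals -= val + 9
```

Transformed code:
val = c // c - 34 * 34 * (33 % 34)
c = 9 * 9 * (33 % 9) - vals * vals * (33 % vals)
count = handle(count)
count = c[val]
c *= 23 // 26
c = 23 + vals
vals -= val + 9

val = c // c - 34 * 34 * (33 % 34)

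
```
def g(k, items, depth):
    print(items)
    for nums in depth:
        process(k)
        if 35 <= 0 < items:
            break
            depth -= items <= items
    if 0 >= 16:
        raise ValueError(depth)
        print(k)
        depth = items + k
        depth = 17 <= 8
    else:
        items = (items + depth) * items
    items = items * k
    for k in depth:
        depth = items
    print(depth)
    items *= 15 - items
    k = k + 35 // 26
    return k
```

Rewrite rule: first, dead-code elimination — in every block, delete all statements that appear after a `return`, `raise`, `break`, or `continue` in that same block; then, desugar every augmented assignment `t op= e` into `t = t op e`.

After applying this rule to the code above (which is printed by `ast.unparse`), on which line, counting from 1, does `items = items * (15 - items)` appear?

Transformed code:
def g(k, items, depth):
    print(items)
    for nums in depth:
        process(k)
        if 35 <= 0 < items:
            break
    if 0 >= 16:
        raise ValueError(depth)
    else:
        items = (items + depth) * items
    items = items * k
    for k in depth:
        depth = items
    print(depth)
    items = items * (15 - items)
    k = k + 35 // 26
    return k

15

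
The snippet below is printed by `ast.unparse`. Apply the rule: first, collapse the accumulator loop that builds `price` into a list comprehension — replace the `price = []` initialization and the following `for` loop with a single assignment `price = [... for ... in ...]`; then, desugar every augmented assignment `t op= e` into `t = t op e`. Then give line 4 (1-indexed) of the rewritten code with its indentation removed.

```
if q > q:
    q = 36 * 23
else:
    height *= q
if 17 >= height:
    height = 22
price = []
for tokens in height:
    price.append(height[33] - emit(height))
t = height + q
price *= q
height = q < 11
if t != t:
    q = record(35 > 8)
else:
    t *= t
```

height = height * q

Transformed code:
if q > q:
    q = 36 * 23
else:
    height = height * q
if 17 >= height:
    height = 22
price = [height[33] - emit(height) for tokens in height]
t = height + q
price = price * q
height = q < 11
if t != t:
    q = record(35 > 8)
else:
    t = t * t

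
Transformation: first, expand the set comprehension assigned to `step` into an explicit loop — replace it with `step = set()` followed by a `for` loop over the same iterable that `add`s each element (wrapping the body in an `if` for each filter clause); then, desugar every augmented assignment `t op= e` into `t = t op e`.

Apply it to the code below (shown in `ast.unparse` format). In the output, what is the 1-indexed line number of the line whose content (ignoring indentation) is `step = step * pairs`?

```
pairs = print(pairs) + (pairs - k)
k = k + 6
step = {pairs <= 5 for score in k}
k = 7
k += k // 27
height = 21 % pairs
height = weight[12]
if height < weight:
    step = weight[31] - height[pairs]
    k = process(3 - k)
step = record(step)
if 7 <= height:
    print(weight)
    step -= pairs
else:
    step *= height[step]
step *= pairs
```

19

Transformed code:
pairs = print(pairs) + (pairs - k)
k = k + 6
step = set()
for score in k:
    step.add(pairs <= 5)
k = 7
k = k + k // 27
height = 21 % pairs
height = weight[12]
if height < weight:
    step = weight[31] - height[pairs]
    k = process(3 - k)
step = record(step)
if 7 <= height:
    print(weight)
    step = step - pairs
else:
    step = step * height[step]
step = step * pairs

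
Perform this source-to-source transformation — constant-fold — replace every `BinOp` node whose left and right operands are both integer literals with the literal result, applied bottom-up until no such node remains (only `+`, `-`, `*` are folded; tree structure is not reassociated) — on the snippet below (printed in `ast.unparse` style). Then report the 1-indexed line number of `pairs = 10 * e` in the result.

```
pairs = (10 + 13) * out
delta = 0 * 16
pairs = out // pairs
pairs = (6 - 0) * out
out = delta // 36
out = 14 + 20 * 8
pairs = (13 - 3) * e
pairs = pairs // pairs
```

Transformed code:
pairs = 23 * out
delta = 0
pairs = out // pairs
pairs = 6 * out
out = delta // 36
out = 174
pairs = 10 * e
pairs = pairs // pairs

7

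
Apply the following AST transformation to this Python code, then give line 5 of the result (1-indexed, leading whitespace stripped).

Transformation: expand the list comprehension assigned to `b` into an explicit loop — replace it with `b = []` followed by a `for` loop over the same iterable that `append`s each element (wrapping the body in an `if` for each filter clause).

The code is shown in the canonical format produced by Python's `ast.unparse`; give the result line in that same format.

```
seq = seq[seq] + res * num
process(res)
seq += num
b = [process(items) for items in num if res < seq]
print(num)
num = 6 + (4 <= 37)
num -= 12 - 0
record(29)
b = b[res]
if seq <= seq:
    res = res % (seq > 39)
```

for items in num:

Transformed code:
seq = seq[seq] + res * num
process(res)
seq += num
b = []
for items in num:
    if res < seq:
        b.append(process(items))
print(num)
num = 6 + (4 <= 37)
num -= 12 - 0
record(29)
b = b[res]
if seq <= seq:
    res = res % (seq > 39)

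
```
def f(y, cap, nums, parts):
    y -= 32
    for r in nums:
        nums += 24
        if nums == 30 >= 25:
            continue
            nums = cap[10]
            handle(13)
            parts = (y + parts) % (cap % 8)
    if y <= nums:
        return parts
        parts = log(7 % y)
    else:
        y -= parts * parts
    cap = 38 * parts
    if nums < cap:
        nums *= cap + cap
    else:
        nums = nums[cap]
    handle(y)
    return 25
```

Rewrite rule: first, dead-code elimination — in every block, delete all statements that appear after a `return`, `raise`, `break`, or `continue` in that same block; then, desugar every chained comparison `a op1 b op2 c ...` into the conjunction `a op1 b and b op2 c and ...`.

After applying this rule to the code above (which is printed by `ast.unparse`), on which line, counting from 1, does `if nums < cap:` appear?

12

Transformed code:
def f(y, cap, nums, parts):
    y -= 32
    for r in nums:
        nums += 24
        if nums == 30 and 30 >= 25:
            continue
    if y <= nums:
        return parts
    else:
        y -= parts * parts
    cap = 38 * parts
    if nums < cap:
        nums *= cap + cap
    else:
        nums = nums[cap]
    handle(y)
    return 25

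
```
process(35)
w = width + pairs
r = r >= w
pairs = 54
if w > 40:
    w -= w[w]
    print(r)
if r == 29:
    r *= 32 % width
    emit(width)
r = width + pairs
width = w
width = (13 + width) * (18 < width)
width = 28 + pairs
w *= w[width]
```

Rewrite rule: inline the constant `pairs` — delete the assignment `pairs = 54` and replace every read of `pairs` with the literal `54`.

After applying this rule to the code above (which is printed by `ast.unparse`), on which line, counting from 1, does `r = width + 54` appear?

Transformed code:
process(35)
w = width + 54
r = r >= w
if w > 40:
    w -= w[w]
    print(r)
if r == 29:
    r *= 32 % width
    emit(width)
r = width + 54
width = w
width = (13 + width) * (18 < width)
width = 28 + 54
w *= w[width]

10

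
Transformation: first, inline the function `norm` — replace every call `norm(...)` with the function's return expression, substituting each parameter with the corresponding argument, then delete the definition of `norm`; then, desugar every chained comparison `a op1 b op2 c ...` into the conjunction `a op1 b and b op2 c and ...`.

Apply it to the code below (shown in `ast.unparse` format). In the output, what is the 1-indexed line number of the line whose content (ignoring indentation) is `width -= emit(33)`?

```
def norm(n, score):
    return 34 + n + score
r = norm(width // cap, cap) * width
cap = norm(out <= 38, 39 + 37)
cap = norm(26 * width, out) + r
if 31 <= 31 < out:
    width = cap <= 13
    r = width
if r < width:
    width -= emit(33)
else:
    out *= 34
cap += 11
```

Transformed code:
r = (34 + width // cap + cap) * width
cap = 34 + (out <= 38) + (39 + 37)
cap = 34 + 26 * width + out + r
if 31 <= 31 and 31 < out:
    width = cap <= 13
    r = width
if r < width:
    width -= emit(33)
else:
    out *= 34
cap += 11

8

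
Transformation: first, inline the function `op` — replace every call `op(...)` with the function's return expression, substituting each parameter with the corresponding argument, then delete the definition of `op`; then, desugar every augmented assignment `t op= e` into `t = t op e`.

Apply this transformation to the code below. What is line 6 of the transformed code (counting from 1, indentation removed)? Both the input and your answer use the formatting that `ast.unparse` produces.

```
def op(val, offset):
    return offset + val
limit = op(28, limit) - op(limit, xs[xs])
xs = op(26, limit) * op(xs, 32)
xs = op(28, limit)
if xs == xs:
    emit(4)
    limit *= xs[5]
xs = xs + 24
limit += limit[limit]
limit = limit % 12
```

Transformed code:
limit = limit + 28 - (xs[xs] + limit)
xs = (limit + 26) * (32 + xs)
xs = limit + 28
if xs == xs:
    emit(4)
    limit = limit * xs[5]
xs = xs + 24
limit = limit + limit[limit]
limit = limit % 12

limit = limit * xs[5]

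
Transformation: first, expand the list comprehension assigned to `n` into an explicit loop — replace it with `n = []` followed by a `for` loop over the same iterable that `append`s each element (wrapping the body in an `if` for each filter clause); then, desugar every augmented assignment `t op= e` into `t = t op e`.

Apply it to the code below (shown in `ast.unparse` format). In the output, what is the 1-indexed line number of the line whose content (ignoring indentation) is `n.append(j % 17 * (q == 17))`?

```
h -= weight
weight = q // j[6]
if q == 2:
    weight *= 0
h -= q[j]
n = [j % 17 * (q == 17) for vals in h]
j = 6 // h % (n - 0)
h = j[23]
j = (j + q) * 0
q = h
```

Transformed code:
h = h - weight
weight = q // j[6]
if q == 2:
    weight = weight * 0
h = h - q[j]
n = []
for vals in h:
    n.append(j % 17 * (q == 17))
j = 6 // h % (n - 0)
h = j[23]
j = (j + q) * 0
q = h

8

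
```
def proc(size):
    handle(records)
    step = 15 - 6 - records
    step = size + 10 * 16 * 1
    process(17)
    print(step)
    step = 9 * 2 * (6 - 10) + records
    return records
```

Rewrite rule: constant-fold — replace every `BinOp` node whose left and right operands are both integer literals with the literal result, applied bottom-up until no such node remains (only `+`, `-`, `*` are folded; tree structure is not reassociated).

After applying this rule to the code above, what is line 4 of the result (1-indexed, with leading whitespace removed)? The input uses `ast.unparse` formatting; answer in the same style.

step = size + 160

Transformed code:
def proc(size):
    handle(records)
    step = 9 - records
    step = size + 160
    process(17)
    print(step)
    step = -72 + records
    return records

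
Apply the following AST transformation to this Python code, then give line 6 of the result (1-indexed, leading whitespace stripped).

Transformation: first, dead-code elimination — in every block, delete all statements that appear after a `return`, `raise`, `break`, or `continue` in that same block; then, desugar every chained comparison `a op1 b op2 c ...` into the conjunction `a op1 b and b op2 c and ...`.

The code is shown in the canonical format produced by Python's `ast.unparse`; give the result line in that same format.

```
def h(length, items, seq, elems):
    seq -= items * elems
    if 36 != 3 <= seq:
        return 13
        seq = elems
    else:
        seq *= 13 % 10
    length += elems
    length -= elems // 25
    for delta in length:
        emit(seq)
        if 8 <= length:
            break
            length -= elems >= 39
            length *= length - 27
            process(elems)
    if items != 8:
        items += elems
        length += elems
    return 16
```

seq *= 13 % 10

Transformed code:
def h(length, items, seq, elems):
    seq -= items * elems
    if 36 != 3 and 3 <= seq:
        return 13
    else:
        seq *= 13 % 10
    length += elems
    length -= elems // 25
    for delta in length:
        emit(seq)
        if 8 <= length:
            break
    if items != 8:
        items += elems
        length += elems
    return 16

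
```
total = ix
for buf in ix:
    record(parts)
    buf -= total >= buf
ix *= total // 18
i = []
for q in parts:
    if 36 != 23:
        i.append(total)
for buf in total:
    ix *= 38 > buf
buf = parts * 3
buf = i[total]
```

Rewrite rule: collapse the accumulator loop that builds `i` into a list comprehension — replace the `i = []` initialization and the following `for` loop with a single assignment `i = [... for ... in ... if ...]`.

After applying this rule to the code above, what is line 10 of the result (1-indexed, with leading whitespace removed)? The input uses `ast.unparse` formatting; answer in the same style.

Transformed code:
total = ix
for buf in ix:
    record(parts)
    buf -= total >= buf
ix *= total // 18
i = [total for q in parts if 36 != 23]
for buf in total:
    ix *= 38 > buf
buf = parts * 3
buf = i[total]

buf = i[total]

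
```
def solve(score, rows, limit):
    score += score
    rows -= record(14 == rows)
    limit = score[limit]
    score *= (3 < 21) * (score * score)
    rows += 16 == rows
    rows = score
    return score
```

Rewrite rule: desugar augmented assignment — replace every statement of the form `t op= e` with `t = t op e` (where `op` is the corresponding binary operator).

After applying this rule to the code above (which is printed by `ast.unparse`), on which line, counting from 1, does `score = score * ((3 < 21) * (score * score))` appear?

Transformed code:
def solve(score, rows, limit):
    score = score + score
    rows = rows - record(14 == rows)
    limit = score[limit]
    score = score * ((3 < 21) * (score * score))
    rows = rows + (16 == rows)
    rows = score
    return score

5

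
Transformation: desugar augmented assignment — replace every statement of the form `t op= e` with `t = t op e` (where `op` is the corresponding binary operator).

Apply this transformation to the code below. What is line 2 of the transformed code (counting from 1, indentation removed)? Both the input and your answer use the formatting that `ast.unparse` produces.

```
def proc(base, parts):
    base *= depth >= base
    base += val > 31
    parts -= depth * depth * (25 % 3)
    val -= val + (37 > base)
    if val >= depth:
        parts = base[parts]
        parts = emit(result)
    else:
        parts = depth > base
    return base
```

base = base * (depth >= base)

Transformed code:
def proc(base, parts):
    base = base * (depth >= base)
    base = base + (val > 31)
    parts = parts - depth * depth * (25 % 3)
    val = val - (val + (37 > base))
    if val >= depth:
        parts = base[parts]
        parts = emit(result)
    else:
        parts = depth > base
    return base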